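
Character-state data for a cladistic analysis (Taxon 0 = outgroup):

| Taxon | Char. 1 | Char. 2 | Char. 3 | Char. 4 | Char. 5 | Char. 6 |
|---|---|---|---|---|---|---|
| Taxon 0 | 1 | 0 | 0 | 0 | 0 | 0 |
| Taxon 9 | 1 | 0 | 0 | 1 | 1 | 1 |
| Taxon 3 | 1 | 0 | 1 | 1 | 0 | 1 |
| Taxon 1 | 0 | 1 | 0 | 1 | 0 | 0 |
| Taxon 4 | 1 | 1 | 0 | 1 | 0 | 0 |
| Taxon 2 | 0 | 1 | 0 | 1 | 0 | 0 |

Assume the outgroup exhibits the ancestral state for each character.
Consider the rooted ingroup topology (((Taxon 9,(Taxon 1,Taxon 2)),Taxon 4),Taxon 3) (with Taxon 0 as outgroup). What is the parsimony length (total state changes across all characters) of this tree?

8

Map each character onto (((Taxon 9,(Taxon 1,Taxon 2)),Taxon 4),Taxon 3) (rooted by Taxon 0) and count the minimum state changes it requires (Fitch parsimony):
Char. 1: 1; Char. 2: 2; Char. 3: 1; Char. 4: 1; Char. 5: 1; Char. 6: 2.
Total tree length = 8.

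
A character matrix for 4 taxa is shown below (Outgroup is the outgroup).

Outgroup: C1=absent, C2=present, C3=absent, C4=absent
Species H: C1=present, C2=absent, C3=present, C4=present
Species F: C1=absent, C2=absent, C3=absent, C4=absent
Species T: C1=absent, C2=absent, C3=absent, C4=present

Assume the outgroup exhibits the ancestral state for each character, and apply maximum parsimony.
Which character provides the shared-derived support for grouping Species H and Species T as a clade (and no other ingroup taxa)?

Character polarity is set by the outgroup: the derived state is whichever differs from the outgroup's state, so for C2 the derived state is 'absent', and for the remaining characters it is 'present'.
C1: derived state 'present' in Species H only — an autapomorphy, so it tells us nothing about relationships among taxa.
C2 (derived state 'absent') is shared by all ingroup taxa — unites the whole ingroup.
C3: derived state 'present' in Species H only — an autapomorphy, so it tells us nothing about relationships among taxa.
C4 (derived state 'present') is shared by Species H and Species T — a synapomorphy uniting that clade.
Most parsimonious ingroup topology: ((Species H,Species T),Species F).
The clade {Species H, Species T} is supported by C4: its derived state 'present' occurs in exactly those taxa and in no other taxon (including the outgroup).

C4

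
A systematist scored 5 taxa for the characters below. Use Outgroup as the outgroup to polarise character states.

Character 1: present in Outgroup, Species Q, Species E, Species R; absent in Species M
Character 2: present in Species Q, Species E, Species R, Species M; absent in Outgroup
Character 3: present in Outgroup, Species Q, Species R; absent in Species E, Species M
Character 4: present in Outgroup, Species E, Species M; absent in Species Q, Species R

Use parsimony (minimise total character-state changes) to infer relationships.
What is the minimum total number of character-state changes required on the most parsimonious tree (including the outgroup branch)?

4

Character polarity is set by the outgroup: the derived state is whichever differs from the outgroup's state, so for Character 1, Character 3, Character 4 the derived state is 'absent', and for the remaining characters it is 'present'.
Character 1: derived state 'absent' in Species M only — an autapomorphy, so it tells us nothing about relationships among taxa.
All ingroup taxa share the derived state 'present' for Character 2; it defines the ingroup but does not resolve relationships within it.
Only Species E and Species M show the derived state 'absent' for Character 3, supporting them as a clade.
Character 4: derived state 'absent' in Species Q and Species R only — synapomorphy for {Species Q, Species R}.
Most parsimonious ingroup topology: ((Species Q,Species R),(Species E,Species M)).
Changes per character on this tree: Character 1: 1; Character 2: 1; Character 3: 1; Character 4: 1.
Total = 4.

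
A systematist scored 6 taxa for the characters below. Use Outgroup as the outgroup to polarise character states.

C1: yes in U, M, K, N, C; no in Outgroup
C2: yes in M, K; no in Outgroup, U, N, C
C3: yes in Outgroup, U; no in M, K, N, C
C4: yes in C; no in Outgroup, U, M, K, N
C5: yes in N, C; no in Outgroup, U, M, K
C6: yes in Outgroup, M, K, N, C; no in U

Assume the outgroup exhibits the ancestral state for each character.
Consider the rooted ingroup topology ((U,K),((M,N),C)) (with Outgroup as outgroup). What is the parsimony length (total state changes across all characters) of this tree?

9

Map each character onto ((U,K),((M,N),C)) (rooted by Outgroup) and count the minimum state changes it requires (Fitch parsimony):
C1: 1; C2: 2; C3: 2; C4: 1; C5: 2; C6: 1.
Total tree length = 9.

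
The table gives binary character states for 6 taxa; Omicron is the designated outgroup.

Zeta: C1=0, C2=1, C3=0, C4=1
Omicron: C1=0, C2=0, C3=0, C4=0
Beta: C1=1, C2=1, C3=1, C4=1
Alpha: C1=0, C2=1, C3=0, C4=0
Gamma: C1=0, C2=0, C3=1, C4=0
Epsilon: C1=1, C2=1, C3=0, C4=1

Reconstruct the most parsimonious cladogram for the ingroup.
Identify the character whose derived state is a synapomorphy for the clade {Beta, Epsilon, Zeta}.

C4

The outgroup has state '0' for every character, so '1' is the derived state throughout.
C1 (derived state '1') is shared by Beta and Epsilon — a synapomorphy uniting that clade.
C2: derived state '1' in Alpha, Beta, Epsilon, and Zeta only — synapomorphy for {Alpha, Beta, Epsilon, Zeta}.
C3 (state '1') occurs in Beta and Gamma but conflicts with the nesting implied by the other characters — most parsimoniously interpreted as homoplasy.
Only Beta, Epsilon, and Zeta show the derived state '1' for C4, supporting them as a clade.
Most parsimonious ingroup topology: (((Zeta,(Epsilon,Beta)),Alpha),Gamma).
The clade {Beta, Epsilon, Zeta} is supported by C4: its derived state '1' occurs in exactly those taxa and in no other taxon (including the outgroup).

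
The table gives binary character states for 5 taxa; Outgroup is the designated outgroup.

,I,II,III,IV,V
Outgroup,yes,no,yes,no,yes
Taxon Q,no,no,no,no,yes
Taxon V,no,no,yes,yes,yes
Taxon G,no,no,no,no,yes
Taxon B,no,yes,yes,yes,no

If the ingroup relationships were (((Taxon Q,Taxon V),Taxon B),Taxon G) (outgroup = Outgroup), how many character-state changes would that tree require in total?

Map each character onto (((Taxon Q,Taxon V),Taxon B),Taxon G) (rooted by Outgroup) and count the minimum state changes it requires (Fitch parsimony):
I: 1; II: 1; III: 2; IV: 2; V: 1.
Total tree length = 7.

7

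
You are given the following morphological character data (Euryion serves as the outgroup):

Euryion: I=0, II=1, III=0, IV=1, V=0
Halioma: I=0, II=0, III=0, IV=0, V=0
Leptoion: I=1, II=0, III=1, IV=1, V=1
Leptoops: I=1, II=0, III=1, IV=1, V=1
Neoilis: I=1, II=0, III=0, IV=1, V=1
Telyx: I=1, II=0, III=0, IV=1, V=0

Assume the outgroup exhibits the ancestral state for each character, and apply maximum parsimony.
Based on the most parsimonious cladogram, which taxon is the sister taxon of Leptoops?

Leptoion

Character polarity is set by the outgroup: the derived state is whichever differs from the outgroup's state, so for II, IV the derived state is '0', and for the remaining characters it is '1'.
Only Leptoion, Leptoops, Neoilis, and Telyx show the derived state '1' for I, supporting them as a clade.
II (derived state '0') is shared by all ingroup taxa — unites the whole ingroup.
Only Leptoion and Leptoops show the derived state '1' for III, supporting them as a clade.
IV: derived state '0' in Halioma only — an autapomorphy, so it tells us nothing about relationships among taxa.
V (derived state '1') is shared by Leptoion, Leptoops, and Neoilis — a synapomorphy uniting that clade.
Most parsimonious ingroup topology: (Halioma,(((Leptoion,Leptoops),Neoilis),Telyx)).
Leptoops and Leptoion form a cherry on this tree, so they are sister taxa.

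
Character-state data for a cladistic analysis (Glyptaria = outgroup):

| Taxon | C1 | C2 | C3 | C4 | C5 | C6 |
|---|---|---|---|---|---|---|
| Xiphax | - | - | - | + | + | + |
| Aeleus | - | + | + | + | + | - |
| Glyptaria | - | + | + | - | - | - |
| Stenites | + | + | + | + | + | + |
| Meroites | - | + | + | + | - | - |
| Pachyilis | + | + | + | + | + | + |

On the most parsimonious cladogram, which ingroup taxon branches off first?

Character polarity is set by the outgroup: the derived state is whichever differs from the outgroup's state, so for C2, C3 the derived state is '-', and for the remaining characters it is '+'.
C1: derived state '+' in Pachyilis and Stenites only — synapomorphy for {Pachyilis, Stenites}.
C2: derived state '-' in Xiphax only — an autapomorphy, so it tells us nothing about relationships among taxa.
C3: derived state '-' in Xiphax only — an autapomorphy, so it tells us nothing about relationships among taxa.
C4 (derived state '+') is shared by all ingroup taxa — unites the whole ingroup.
Only Aeleus, Pachyilis, Stenites, and Xiphax show the derived state '+' for C5, supporting them as a clade.
C6 (derived state '+') is shared by Pachyilis, Stenites, and Xiphax — a synapomorphy uniting that clade.
Most parsimonious ingroup topology: ((((Pachyilis,Stenites),Xiphax),Aeleus),Meroites).
Meroites is sister to the clade containing all other ingroup taxa, so it is the earliest-diverging (most basal) ingroup lineage.

Meroites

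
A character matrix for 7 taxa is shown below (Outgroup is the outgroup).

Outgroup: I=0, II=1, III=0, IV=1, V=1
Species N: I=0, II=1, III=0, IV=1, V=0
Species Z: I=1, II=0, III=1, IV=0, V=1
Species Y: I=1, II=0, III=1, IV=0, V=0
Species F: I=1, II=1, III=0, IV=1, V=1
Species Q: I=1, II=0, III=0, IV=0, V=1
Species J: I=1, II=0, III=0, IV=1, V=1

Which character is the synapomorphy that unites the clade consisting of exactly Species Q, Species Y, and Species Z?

IV

Character polarity is set by the outgroup: the derived state is whichever differs from the outgroup's state, so for II, IV, V the derived state is '0', and for the remaining characters it is '1'.
Only Species F, Species J, Species Q, Species Y, and Species Z show the derived state '1' for I, supporting them as a clade.
II (derived state '0') is shared by Species J, Species Q, Species Y, and Species Z — a synapomorphy uniting that clade.
Only Species Y and Species Z show the derived state '1' for III, supporting them as a clade.
IV: derived state '0' in Species Q, Species Y, and Species Z only — synapomorphy for {Species Q, Species Y, Species Z}.
V (state '0') occurs in Species N and Species Y but conflicts with the nesting implied by the other characters — most parsimoniously interpreted as homoplasy.
Most parsimonious ingroup topology: (Species N,((((Species Z,Species Y),Species Q),Species J),Species F)).
The clade {Species Q, Species Y, Species Z} is supported by IV: its derived state '0' occurs in exactly those taxa and in no other taxon (including the outgroup).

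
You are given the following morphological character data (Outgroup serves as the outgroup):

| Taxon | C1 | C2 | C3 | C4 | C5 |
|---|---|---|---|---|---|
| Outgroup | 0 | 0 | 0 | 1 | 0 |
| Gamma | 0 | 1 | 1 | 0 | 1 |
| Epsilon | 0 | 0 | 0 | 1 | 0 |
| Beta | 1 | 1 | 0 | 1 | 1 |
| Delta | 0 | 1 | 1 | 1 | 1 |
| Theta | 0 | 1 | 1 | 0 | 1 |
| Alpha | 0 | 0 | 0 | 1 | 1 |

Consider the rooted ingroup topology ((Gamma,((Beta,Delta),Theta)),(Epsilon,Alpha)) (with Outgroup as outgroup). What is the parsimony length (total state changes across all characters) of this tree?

Map each character onto ((Gamma,((Beta,Delta),Theta)),(Epsilon,Alpha)) (rooted by Outgroup) and count the minimum state changes it requires (Fitch parsimony):
C1: 1; C2: 1; C3: 2; C4: 2; C5: 2.
Total tree length = 8.

8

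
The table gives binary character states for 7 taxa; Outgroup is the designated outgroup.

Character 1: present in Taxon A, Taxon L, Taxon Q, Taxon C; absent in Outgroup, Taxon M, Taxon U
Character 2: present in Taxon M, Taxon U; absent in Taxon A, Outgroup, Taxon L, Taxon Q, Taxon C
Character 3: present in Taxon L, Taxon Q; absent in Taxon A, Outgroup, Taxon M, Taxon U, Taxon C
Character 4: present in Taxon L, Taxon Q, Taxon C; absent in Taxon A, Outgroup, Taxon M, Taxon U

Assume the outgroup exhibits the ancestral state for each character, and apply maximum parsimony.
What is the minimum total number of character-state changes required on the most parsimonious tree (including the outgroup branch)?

The outgroup has state 'absent' for every character, so 'present' is the derived state throughout.
Character 1: derived state 'present' in Taxon A, Taxon C, Taxon L, and Taxon Q only — synapomorphy for {Taxon A, Taxon C, Taxon L, Taxon Q}.
Character 2 (derived state 'present') is shared by Taxon M and Taxon U — a synapomorphy uniting that clade.
Only Taxon L and Taxon Q show the derived state 'present' for Character 3, supporting them as a clade.
Only Taxon C, Taxon L, and Taxon Q show the derived state 'present' for Character 4, supporting them as a clade.
Most parsimonious ingroup topology: ((((Taxon Q,Taxon L),Taxon C),Taxon A),(Taxon U,Taxon M)).
Changes per character on this tree: Character 1: 1; Character 2: 1; Character 3: 1; Character 4: 1.
Total = 4.

4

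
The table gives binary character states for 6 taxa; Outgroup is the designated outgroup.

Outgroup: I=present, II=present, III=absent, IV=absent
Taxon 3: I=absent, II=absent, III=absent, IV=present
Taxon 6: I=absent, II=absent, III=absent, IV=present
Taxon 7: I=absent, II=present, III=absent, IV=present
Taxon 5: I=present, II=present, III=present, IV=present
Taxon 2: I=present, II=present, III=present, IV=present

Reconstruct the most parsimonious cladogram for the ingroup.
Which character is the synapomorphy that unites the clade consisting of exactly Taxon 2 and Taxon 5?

Character polarity is set by the outgroup: the derived state is whichever differs from the outgroup's state, so for I, II the derived state is 'absent', and for the remaining characters it is 'present'.
I: derived state 'absent' in Taxon 3, Taxon 6, and Taxon 7 only — synapomorphy for {Taxon 3, Taxon 6, Taxon 7}.
II (derived state 'absent') is shared by Taxon 3 and Taxon 6 — a synapomorphy uniting that clade.
Only Taxon 2 and Taxon 5 show the derived state 'present' for III, supporting them as a clade.
IV (derived state 'present') is shared by all ingroup taxa — unites the whole ingroup.
Most parsimonious ingroup topology: (((Taxon 3,Taxon 6),Taxon 7),(Taxon 5,Taxon 2)).
The clade {Taxon 2, Taxon 5} is supported by III: its derived state 'present' occurs in exactly those taxa and in no other taxon (including the outgroup).

III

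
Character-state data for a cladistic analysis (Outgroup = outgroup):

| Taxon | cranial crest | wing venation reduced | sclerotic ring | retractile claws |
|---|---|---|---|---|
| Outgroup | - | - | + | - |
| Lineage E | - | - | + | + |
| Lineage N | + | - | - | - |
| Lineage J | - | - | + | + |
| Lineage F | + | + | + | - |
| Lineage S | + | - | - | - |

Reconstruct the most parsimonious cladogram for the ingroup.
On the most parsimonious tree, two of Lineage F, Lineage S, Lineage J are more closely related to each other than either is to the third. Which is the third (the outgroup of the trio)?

Character polarity is set by the outgroup: the derived state is whichever differs from the outgroup's state, so for sclerotic ring the derived state is '-', and for the remaining characters it is '+'.
cranial crest (derived state '+') is shared by Lineage F, Lineage N, and Lineage S — a synapomorphy uniting that clade.
wing venation reduced: derived state '+' in Lineage F only — an autapomorphy, so it tells us nothing about relationships among taxa.
sclerotic ring: derived state '-' in Lineage N and Lineage S only — synapomorphy for {Lineage N, Lineage S}.
retractile claws (derived state '+') is shared by Lineage E and Lineage J — a synapomorphy uniting that clade.
Most parsimonious ingroup topology: ((Lineage E,Lineage J),((Lineage N,Lineage S),Lineage F)).
Lineage F and Lineage S share a more recent common ancestor with each other than either does with Lineage J, so Lineage J is the least closely related of the three.

Lineage J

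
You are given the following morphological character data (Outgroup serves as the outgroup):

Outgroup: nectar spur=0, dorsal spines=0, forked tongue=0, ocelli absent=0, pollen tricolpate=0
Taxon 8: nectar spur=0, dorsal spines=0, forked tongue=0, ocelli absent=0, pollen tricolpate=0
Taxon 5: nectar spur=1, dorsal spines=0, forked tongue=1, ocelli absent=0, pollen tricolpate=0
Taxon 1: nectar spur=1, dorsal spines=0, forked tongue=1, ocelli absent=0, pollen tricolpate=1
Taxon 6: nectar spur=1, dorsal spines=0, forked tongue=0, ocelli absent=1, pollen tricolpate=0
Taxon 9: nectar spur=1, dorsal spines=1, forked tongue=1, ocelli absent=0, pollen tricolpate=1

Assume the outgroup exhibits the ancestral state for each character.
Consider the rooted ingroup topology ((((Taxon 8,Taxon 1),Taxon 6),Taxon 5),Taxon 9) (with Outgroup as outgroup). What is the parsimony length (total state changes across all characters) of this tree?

Map each character onto ((((Taxon 8,Taxon 1),Taxon 6),Taxon 5),Taxon 9) (rooted by Outgroup) and count the minimum state changes it requires (Fitch parsimony):
nectar spur: 2; dorsal spines: 1; forked tongue: 3; ocelli absent: 1; pollen tricolpate: 2.
Total tree length = 9.

9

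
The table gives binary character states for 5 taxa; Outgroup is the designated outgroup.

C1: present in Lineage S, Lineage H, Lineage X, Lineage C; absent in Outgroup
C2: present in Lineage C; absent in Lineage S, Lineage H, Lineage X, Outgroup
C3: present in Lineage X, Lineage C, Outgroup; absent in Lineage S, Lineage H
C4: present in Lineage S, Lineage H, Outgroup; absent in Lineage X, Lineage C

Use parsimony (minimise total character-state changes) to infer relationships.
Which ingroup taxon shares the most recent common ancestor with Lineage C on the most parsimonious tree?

Character polarity is set by the outgroup: the derived state is whichever differs from the outgroup's state, so for C3, C4 the derived state is 'absent', and for the remaining characters it is 'present'.
C1 (derived state 'present') is shared by all ingroup taxa — unites the whole ingroup.
C2 (derived state 'present') is unique to Lineage C (autapomorphy; uninformative for grouping).
C3: derived state 'absent' in Lineage H and Lineage S only — synapomorphy for {Lineage H, Lineage S}.
Only Lineage C and Lineage X show the derived state 'absent' for C4, supporting them as a clade.
Most parsimonious ingroup topology: ((Lineage X,Lineage C),(Lineage S,Lineage H)).
Lineage C and Lineage X form a cherry on this tree, so they are sister taxa.

Lineage X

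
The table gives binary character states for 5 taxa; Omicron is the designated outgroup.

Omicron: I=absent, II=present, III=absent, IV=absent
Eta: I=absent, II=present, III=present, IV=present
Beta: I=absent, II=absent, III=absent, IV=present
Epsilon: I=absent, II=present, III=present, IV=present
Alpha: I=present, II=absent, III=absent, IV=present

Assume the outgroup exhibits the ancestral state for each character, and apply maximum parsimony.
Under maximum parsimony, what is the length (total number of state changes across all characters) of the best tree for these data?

4

Character polarity is set by the outgroup: the derived state is whichever differs from the outgroup's state, so for II the derived state is 'absent', and for the remaining characters it is 'present'.
I (derived state 'present') is unique to Alpha (autapomorphy; uninformative for grouping).
II (derived state 'absent') is shared by Alpha and Beta — a synapomorphy uniting that clade.
III: derived state 'present' in Epsilon and Eta only — synapomorphy for {Epsilon, Eta}.
IV (derived state 'present') is shared by all ingroup taxa — unites the whole ingroup.
Most parsimonious ingroup topology: ((Eta,Epsilon),(Beta,Alpha)).
Changes per character on this tree: I: 1; II: 1; III: 1; IV: 1.
Total = 4.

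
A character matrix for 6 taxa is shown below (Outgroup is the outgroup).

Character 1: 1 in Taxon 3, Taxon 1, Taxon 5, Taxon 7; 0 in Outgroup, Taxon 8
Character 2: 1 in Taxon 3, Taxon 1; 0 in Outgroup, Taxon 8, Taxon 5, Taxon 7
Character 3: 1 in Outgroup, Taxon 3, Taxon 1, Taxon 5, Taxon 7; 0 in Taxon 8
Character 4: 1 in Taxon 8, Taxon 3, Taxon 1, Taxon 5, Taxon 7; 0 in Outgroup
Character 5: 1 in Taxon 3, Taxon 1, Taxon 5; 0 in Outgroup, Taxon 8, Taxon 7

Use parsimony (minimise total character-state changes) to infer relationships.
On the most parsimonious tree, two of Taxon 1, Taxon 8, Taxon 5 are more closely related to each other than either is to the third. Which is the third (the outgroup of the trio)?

Taxon 8

Character polarity is set by the outgroup: the derived state is whichever differs from the outgroup's state, so for Character 3 the derived state is '0', and for the remaining characters it is '1'.
Only Taxon 1, Taxon 3, Taxon 5, and Taxon 7 show the derived state '1' for Character 1, supporting them as a clade.
Only Taxon 1 and Taxon 3 show the derived state '1' for Character 2, supporting them as a clade.
Character 3 (derived state '0') is unique to Taxon 8 (autapomorphy; uninformative for grouping).
All ingroup taxa share the derived state '1' for Character 4; it defines the ingroup but does not resolve relationships within it.
Character 5 (derived state '1') is shared by Taxon 1, Taxon 3, and Taxon 5 — a synapomorphy uniting that clade.
Most parsimonious ingroup topology: (Taxon 8,(((Taxon 3,Taxon 1),Taxon 5),Taxon 7)).
Taxon 5 and Taxon 1 share a more recent common ancestor with each other than either does with Taxon 8, so Taxon 8 is the least closely related of the three.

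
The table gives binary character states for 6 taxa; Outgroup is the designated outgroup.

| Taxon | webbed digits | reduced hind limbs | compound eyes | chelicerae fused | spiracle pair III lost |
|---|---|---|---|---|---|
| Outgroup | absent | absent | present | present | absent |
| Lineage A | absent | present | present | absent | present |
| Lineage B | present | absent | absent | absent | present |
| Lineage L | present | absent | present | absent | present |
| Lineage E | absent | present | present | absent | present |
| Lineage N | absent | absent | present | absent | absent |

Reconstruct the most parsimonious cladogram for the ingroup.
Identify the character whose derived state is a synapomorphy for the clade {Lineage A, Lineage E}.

Character polarity is set by the outgroup: the derived state is whichever differs from the outgroup's state, so for compound eyes, chelicerae fused the derived state is 'absent', and for the remaining characters it is 'present'.
webbed digits (derived state 'present') is shared by Lineage B and Lineage L — a synapomorphy uniting that clade.
reduced hind limbs (derived state 'present') is shared by Lineage A and Lineage E — a synapomorphy uniting that clade.
compound eyes (derived state 'absent') is unique to Lineage B (autapomorphy; uninformative for grouping).
chelicerae fused (derived state 'absent') is shared by all ingroup taxa — unites the whole ingroup.
spiracle pair III lost (derived state 'present') is shared by Lineage A, Lineage B, Lineage E, and Lineage L — a synapomorphy uniting that clade.
Most parsimonious ingroup topology: (((Lineage E,Lineage A),(Lineage L,Lineage B)),Lineage N).
The clade {Lineage A, Lineage E} is supported by reduced hind limbs: its derived state 'present' occurs in exactly those taxa and in no other taxon (including the outgroup).

reduced hind limbs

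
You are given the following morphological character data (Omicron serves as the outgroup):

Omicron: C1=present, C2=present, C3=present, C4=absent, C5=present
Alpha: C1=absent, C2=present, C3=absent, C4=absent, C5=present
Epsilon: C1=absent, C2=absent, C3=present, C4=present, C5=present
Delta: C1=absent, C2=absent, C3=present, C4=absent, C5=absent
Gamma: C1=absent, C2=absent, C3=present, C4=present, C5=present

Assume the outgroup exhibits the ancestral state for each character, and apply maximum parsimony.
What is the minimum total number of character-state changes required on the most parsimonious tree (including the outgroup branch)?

5

Character polarity is set by the outgroup: the derived state is whichever differs from the outgroup's state, so for C1, C2, C3, C5 the derived state is 'absent', and for the remaining characters it is 'present'.
All ingroup taxa share the derived state 'absent' for C1; it defines the ingroup but does not resolve relationships within it.
Only Delta, Epsilon, and Gamma show the derived state 'absent' for C2, supporting them as a clade.
C3: derived state 'absent' in Alpha only — an autapomorphy, so it tells us nothing about relationships among taxa.
C4: derived state 'present' in Epsilon and Gamma only — synapomorphy for {Epsilon, Gamma}.
C5: derived state 'absent' in Delta only — an autapomorphy, so it tells us nothing about relationships among taxa.
Most parsimonious ingroup topology: (Alpha,((Epsilon,Gamma),Delta)).
Changes per character on this tree: C1: 1; C2: 1; C3: 1; C4: 1; C5: 1.
Total = 5.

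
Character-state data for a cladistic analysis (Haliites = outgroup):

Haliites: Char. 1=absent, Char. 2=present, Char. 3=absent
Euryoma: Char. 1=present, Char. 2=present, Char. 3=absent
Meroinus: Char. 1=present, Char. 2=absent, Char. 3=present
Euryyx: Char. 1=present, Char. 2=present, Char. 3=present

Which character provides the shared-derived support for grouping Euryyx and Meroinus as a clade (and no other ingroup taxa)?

Character polarity is set by the outgroup: the derived state is whichever differs from the outgroup's state, so for Char. 2 the derived state is 'absent', and for the remaining characters it is 'present'.
Char. 1 (derived state 'present') is shared by all ingroup taxa — unites the whole ingroup.
Char. 2: derived state 'absent' in Meroinus only — an autapomorphy, so it tells us nothing about relationships among taxa.
Char. 3 (derived state 'present') is shared by Euryyx and Meroinus — a synapomorphy uniting that clade.
Most parsimonious ingroup topology: (Euryoma,(Meroinus,Euryyx)).
The clade {Euryyx, Meroinus} is supported by Char. 3: its derived state 'present' occurs in exactly those taxa and in no other taxon (including the outgroup).

Char. 3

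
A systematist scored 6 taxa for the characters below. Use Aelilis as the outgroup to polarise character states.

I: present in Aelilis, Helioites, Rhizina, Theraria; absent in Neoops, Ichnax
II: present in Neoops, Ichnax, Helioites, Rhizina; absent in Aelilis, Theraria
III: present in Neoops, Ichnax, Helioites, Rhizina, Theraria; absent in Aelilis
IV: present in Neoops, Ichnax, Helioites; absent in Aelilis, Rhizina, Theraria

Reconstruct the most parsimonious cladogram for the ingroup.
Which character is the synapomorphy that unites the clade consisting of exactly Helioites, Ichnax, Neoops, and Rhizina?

Character polarity is set by the outgroup: the derived state is whichever differs from the outgroup's state, so for I the derived state is 'absent', and for the remaining characters it is 'present'.
I (derived state 'absent') is shared by Ichnax and Neoops — a synapomorphy uniting that clade.
Only Helioites, Ichnax, Neoops, and Rhizina show the derived state 'present' for II, supporting them as a clade.
All ingroup taxa share the derived state 'present' for III; it defines the ingroup but does not resolve relationships within it.
Only Helioites, Ichnax, and Neoops show the derived state 'present' for IV, supporting them as a clade.
Most parsimonious ingroup topology: ((((Neoops,Ichnax),Helioites),Rhizina),Theraria).
The clade {Helioites, Ichnax, Neoops, Rhizina} is supported by II: its derived state 'present' occurs in exactly those taxa and in no other taxon (including the outgroup).

II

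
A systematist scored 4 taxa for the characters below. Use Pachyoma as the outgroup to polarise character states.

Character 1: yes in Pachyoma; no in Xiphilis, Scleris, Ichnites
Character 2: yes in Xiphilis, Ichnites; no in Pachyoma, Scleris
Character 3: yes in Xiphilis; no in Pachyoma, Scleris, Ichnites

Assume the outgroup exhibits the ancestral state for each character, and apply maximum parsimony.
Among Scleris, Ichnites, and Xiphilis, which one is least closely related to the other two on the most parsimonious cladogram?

Character polarity is set by the outgroup: the derived state is whichever differs from the outgroup's state, so for Character 1 the derived state is 'no', and for the remaining characters it is 'yes'.
Character 1 (derived state 'no') is shared by all ingroup taxa — unites the whole ingroup.
Character 2 (derived state 'yes') is shared by Ichnites and Xiphilis — a synapomorphy uniting that clade.
Character 3: derived state 'yes' in Xiphilis only — an autapomorphy, so it tells us nothing about relationships among taxa.
Most parsimonious ingroup topology: ((Ichnites,Xiphilis),Scleris).
Xiphilis and Ichnites share a more recent common ancestor with each other than either does with Scleris, so Scleris is the least closely related of the three.

Scleris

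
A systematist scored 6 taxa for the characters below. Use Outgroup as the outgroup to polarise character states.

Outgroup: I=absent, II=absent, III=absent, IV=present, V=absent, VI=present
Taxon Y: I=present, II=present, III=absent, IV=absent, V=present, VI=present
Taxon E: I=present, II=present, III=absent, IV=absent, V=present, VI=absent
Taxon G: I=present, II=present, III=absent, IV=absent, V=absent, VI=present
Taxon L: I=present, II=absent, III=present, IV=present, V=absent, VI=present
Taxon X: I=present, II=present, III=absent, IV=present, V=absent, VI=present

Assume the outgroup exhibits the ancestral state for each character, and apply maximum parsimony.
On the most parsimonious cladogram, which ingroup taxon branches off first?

Taxon L

Character polarity is set by the outgroup: the derived state is whichever differs from the outgroup's state, so for IV, VI the derived state is 'absent', and for the remaining characters it is 'present'.
I (derived state 'present') is shared by all ingroup taxa — unites the whole ingroup.
II (derived state 'present') is shared by Taxon E, Taxon G, Taxon X, and Taxon Y — a synapomorphy uniting that clade.
III (derived state 'present') is unique to Taxon L (autapomorphy; uninformative for grouping).
IV: derived state 'absent' in Taxon E, Taxon G, and Taxon Y only — synapomorphy for {Taxon E, Taxon G, Taxon Y}.
Only Taxon E and Taxon Y show the derived state 'present' for V, supporting them as a clade.
VI (derived state 'absent') is unique to Taxon E (autapomorphy; uninformative for grouping).
Most parsimonious ingroup topology: ((((Taxon Y,Taxon E),Taxon G),Taxon X),Taxon L).
Taxon L is sister to the clade containing all other ingroup taxa, so it is the earliest-diverging (most basal) ingroup lineage.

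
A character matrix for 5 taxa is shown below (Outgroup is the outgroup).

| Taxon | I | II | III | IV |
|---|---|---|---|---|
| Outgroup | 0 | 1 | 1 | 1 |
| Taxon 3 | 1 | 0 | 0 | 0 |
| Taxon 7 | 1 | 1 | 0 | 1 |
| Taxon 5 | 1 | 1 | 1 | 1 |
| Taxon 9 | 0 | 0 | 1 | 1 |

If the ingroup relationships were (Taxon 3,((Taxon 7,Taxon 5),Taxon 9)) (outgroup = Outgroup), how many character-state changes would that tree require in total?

Map each character onto (Taxon 3,((Taxon 7,Taxon 5),Taxon 9)) (rooted by Outgroup) and count the minimum state changes it requires (Fitch parsimony):
I: 2; II: 2; III: 2; IV: 1.
Total tree length = 7.

7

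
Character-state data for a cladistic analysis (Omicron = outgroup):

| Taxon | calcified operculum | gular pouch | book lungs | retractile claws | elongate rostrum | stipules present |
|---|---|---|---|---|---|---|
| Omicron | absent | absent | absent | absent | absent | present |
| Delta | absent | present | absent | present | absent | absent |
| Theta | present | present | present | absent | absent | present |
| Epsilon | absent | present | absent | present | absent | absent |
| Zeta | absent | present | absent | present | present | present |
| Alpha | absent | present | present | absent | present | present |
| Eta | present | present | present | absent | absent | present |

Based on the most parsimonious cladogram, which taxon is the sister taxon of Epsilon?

Delta

Character polarity is set by the outgroup: the derived state is whichever differs from the outgroup's state, so for stipules present the derived state is 'absent', and for the remaining characters it is 'present'.
Only Eta and Theta show the derived state 'present' for calcified operculum, supporting them as a clade.
gular pouch (derived state 'present') is shared by all ingroup taxa — unites the whole ingroup.
book lungs: derived state 'present' in Alpha, Eta, and Theta only — synapomorphy for {Alpha, Eta, Theta}.
Only Delta, Epsilon, and Zeta show the derived state 'present' for retractile claws, supporting them as a clade.
elongate rostrum groups Alpha and Zeta, which is incompatible with the clades supported by the remaining characters; treating it as convergent (homoplasy) costs fewer steps than any alternative tree.
Only Delta and Epsilon show the derived state 'absent' for stipules present, supporting them as a clade.
Most parsimonious ingroup topology: (((Delta,Epsilon),Zeta),((Theta,Eta),Alpha)).
Epsilon and Delta form a cherry on this tree, so they are sister taxa.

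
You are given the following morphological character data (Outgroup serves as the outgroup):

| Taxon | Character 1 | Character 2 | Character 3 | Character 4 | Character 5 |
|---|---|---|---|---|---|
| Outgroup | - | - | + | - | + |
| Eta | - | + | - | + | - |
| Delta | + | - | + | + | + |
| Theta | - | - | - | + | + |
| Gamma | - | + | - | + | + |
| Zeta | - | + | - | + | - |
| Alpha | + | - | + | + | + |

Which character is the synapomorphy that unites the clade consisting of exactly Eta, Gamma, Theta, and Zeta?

Character polarity is set by the outgroup: the derived state is whichever differs from the outgroup's state, so for Character 3, Character 5 the derived state is '-', and for the remaining characters it is '+'.
Character 1 (derived state '+') is shared by Alpha and Delta — a synapomorphy uniting that clade.
Only Eta, Gamma, and Zeta show the derived state '+' for Character 2, supporting them as a clade.
Only Eta, Gamma, Theta, and Zeta show the derived state '-' for Character 3, supporting them as a clade.
Character 4 (derived state '+') is shared by all ingroup taxa — unites the whole ingroup.
Only Eta and Zeta show the derived state '-' for Character 5, supporting them as a clade.
Most parsimonious ingroup topology: ((((Eta,Zeta),Gamma),Theta),(Delta,Alpha)).
The clade {Eta, Gamma, Theta, Zeta} is supported by Character 3: its derived state '-' occurs in exactly those taxa and in no other taxon (including the outgroup).

Character 3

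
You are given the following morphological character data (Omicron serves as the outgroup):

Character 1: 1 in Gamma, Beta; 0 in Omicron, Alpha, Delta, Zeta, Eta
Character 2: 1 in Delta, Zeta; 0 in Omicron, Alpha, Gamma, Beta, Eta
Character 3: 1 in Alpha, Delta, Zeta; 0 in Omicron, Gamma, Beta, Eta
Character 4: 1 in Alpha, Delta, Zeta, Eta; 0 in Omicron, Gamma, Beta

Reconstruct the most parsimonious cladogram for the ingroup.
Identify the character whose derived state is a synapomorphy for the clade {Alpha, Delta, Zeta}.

The outgroup has state '0' for every character, so '1' is the derived state throughout.
Only Beta and Gamma show the derived state '1' for Character 1, supporting them as a clade.
Only Delta and Zeta show the derived state '1' for Character 2, supporting them as a clade.
Character 3 (derived state '1') is shared by Alpha, Delta, and Zeta — a synapomorphy uniting that clade.
Character 4: derived state '1' in Alpha, Delta, Eta, and Zeta only — synapomorphy for {Alpha, Delta, Eta, Zeta}.
Most parsimonious ingroup topology: (((Alpha,(Delta,Zeta)),Eta),(Gamma,Beta)).
The clade {Alpha, Delta, Zeta} is supported by Character 3: its derived state '1' occurs in exactly those taxa and in no other taxon (including the outgroup).

Character 3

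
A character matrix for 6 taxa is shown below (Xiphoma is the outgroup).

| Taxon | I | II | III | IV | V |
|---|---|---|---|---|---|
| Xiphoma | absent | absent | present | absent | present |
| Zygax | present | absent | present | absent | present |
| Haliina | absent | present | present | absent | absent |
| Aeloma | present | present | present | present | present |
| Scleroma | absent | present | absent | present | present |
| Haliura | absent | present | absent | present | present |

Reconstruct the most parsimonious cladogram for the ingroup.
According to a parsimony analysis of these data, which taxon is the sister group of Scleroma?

Character polarity is set by the outgroup: the derived state is whichever differs from the outgroup's state, so for III, V the derived state is 'absent', and for the remaining characters it is 'present'.
I (state 'present') occurs in Aeloma and Zygax but conflicts with the nesting implied by the other characters — most parsimoniously interpreted as homoplasy.
II: derived state 'present' in Aeloma, Haliina, Haliura, and Scleroma only — synapomorphy for {Aeloma, Haliina, Haliura, Scleroma}.
III (derived state 'absent') is shared by Haliura and Scleroma — a synapomorphy uniting that clade.
IV: derived state 'present' in Aeloma, Haliura, and Scleroma only — synapomorphy for {Aeloma, Haliura, Scleroma}.
V: derived state 'absent' in Haliina only — an autapomorphy, so it tells us nothing about relationships among taxa.
Most parsimonious ingroup topology: (Zygax,(Haliina,(Aeloma,(Scleroma,Haliura)))).
Scleroma and Haliura form a cherry on this tree, so they are sister taxa.

Haliura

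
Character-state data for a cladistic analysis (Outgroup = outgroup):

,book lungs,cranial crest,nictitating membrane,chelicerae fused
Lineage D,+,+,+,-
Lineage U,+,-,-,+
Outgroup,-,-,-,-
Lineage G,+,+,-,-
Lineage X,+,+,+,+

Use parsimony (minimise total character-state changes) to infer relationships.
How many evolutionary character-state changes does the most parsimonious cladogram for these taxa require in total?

The outgroup has state '-' for every character, so '+' is the derived state throughout.
All ingroup taxa share the derived state '+' for book lungs; it defines the ingroup but does not resolve relationships within it.
cranial crest (derived state '+') is shared by Lineage D, Lineage G, and Lineage X — a synapomorphy uniting that clade.
nictitating membrane: derived state '+' in Lineage D and Lineage X only — synapomorphy for {Lineage D, Lineage X}.
chelicerae fused groups Lineage U and Lineage X, which is incompatible with the clades supported by the remaining characters; treating it as convergent (homoplasy) costs fewer steps than any alternative tree.
Most parsimonious ingroup topology: (((Lineage X,Lineage D),Lineage G),Lineage U).
Changes per character on this tree: book lungs: 1; cranial crest: 1; nictitating membrane: 1; chelicerae fused: 2.
Total = 5.

5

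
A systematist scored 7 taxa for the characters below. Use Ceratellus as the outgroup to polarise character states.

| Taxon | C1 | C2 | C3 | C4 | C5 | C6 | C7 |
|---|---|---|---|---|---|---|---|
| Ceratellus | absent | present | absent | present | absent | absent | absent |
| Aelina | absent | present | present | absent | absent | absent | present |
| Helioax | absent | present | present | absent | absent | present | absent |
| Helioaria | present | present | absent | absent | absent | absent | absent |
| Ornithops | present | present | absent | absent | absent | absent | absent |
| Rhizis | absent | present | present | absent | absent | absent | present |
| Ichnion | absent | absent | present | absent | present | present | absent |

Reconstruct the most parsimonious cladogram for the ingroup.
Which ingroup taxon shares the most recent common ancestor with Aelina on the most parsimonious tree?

Character polarity is set by the outgroup: the derived state is whichever differs from the outgroup's state, so for C2, C4 the derived state is 'absent', and for the remaining characters it is 'present'.
C1: derived state 'present' in Helioaria and Ornithops only — synapomorphy for {Helioaria, Ornithops}.
C2: derived state 'absent' in Ichnion only — an autapomorphy, so it tells us nothing about relationships among taxa.
C3: derived state 'present' in Aelina, Helioax, Ichnion, and Rhizis only — synapomorphy for {Aelina, Helioax, Ichnion, Rhizis}.
All ingroup taxa share the derived state 'absent' for C4; it defines the ingroup but does not resolve relationships within it.
C5: derived state 'present' in Ichnion only — an autapomorphy, so it tells us nothing about relationships among taxa.
Only Helioax and Ichnion show the derived state 'present' for C6, supporting them as a clade.
C7 (derived state 'present') is shared by Aelina and Rhizis — a synapomorphy uniting that clade.
Most parsimonious ingroup topology: (((Aelina,Rhizis),(Helioax,Ichnion)),(Helioaria,Ornithops)).
Aelina and Rhizis form a cherry on this tree, so they are sister taxa.

Rhizis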